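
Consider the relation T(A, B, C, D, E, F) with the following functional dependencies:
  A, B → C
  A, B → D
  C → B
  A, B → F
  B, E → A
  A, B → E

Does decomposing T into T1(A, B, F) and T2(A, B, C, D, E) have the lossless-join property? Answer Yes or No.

Yes

Common attributes: {A, B}; their closure is {A, B, C, D, E, F}.
This includes all of T1, so the common attributes are a superkey of T1 — the join is lossless.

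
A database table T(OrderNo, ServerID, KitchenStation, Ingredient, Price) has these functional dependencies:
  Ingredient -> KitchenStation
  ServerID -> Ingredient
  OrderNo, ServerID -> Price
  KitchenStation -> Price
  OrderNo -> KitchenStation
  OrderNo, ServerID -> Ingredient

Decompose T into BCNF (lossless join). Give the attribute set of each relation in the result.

{Ingredient, KitchenStation}; {Ingredient, ServerID}; {KitchenStation, Price}; {OrderNo, ServerID}

Candidate key of the original relation: {OrderNo, ServerID}.
In {Ingredient, KitchenStation, OrderNo, Price, ServerID}, {Ingredient} is not a superkey ({Ingredient}⁺ restricted to this set is {Ingredient, KitchenStation, Price}), so split on Ingredient -> KitchenStation, Price into {Ingredient, KitchenStation, Price} and {Ingredient, OrderNo, ServerID}.
In {Ingredient, KitchenStation, Price}, {KitchenStation} is not a superkey ({KitchenStation}⁺ restricted to this set is {KitchenStation, Price}), so split on KitchenStation -> Price into {KitchenStation, Price} and {Ingredient, KitchenStation}.
{KitchenStation, Price} is in BCNF.
{Ingredient, KitchenStation} is in BCNF.
In {Ingredient, OrderNo, ServerID}, {ServerID} is not a superkey ({ServerID}⁺ restricted to this set is {Ingredient, ServerID}), so split on ServerID -> Ingredient into {Ingredient, ServerID} and {OrderNo, ServerID}.
{Ingredient, ServerID} is in BCNF.
{OrderNo, ServerID} is in BCNF.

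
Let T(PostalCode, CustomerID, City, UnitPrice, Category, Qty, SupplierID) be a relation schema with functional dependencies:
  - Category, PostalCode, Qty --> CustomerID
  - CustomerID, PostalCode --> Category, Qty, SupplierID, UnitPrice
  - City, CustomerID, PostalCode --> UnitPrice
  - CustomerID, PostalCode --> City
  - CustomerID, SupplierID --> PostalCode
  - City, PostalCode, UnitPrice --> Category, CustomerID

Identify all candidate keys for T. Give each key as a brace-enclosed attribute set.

{Category, PostalCode, Qty}, {City, PostalCode, UnitPrice}, {CustomerID, PostalCode}, {CustomerID, SupplierID}

{CustomerID, PostalCode}⁺ = {Category, City, CustomerID, PostalCode, Qty, SupplierID, UnitPrice}, which is every attribute, so {CustomerID, PostalCode} is a candidate key.
{CustomerID, SupplierID}⁺ = {Category, City, CustomerID, PostalCode, Qty, SupplierID, UnitPrice}, which is every attribute, so {CustomerID, SupplierID} is a candidate key.
{Category, PostalCode, Qty}⁺ = {Category, City, CustomerID, PostalCode, Qty, SupplierID, UnitPrice}, which is every attribute, so {Category, PostalCode, Qty} is a candidate key.
{City, PostalCode, UnitPrice}⁺ = {Category, City, CustomerID, PostalCode, Qty, SupplierID, UnitPrice}, which is every attribute, so {City, PostalCode, UnitPrice} is a candidate key.
Any other superkey properly contains one of these, so there are no further candidate keys.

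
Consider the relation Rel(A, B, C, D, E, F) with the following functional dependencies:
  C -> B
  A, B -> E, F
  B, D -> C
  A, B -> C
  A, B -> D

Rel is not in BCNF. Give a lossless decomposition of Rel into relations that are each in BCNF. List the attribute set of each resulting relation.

Candidate keys of the original relation: {A, B}, {A, C}.
Within {A, B, C, D, E, F}: {C}⁺ ∩ {A, B, C, D, E, F} = {B, C}, not the whole set, so C -> B violates BCNF; decompose into {B, C} and {A, C, D, E, F}.
{B, C} is in BCNF.
{A, C, D, E, F} is in BCNF.

{A, C, D, E, F}; {B, C}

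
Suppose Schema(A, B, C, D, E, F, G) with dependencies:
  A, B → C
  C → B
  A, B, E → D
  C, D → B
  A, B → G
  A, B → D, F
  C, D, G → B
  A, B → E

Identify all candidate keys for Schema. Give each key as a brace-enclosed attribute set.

{A} never appears on the right of any FD, so every key must include it.
{A, B}⁺ = {A, B, C, D, E, F, G} — all of the relation — so {A, B} is a candidate key.
{A, C}⁺ = {A, B, C, D, E, F, G} — all of the relation — so {A, C} is a candidate key.
These are minimal and exhaustive — every other superkey contains one of them.

{A, B}, {A, C}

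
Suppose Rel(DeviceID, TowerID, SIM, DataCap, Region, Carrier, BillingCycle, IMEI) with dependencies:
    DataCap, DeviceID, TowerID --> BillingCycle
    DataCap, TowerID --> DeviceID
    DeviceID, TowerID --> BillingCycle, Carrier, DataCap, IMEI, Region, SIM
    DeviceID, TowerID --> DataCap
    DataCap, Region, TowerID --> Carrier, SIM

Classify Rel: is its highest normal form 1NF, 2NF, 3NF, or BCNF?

Candidate keys: {DataCap, TowerID}, {DeviceID, TowerID}. Prime attributes: {DataCap, DeviceID, TowerID}.
Every FD has a superkey on the left, so the relation is in BCNF.

BCNF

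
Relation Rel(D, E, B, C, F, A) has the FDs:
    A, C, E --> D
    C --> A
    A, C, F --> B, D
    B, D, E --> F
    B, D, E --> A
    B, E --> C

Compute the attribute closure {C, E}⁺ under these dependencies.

Start with {C, E}.
C --> A applies; add {A} → now {A, C, E}.
A, C, E --> D applies; add {D} → now {A, C, D, E}.
No further FD applies.

{A, C, D, E}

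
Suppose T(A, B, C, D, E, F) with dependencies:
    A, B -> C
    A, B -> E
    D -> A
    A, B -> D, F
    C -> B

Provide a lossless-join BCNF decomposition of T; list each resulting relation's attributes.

Candidate keys of the original relation: {A, B}, {A, C}, {B, D}, {C, D}.
{A, B, C, D, E, F}: {D} determines {A, D} here but is not a superkey — split on D -> A, giving {A, D} and {B, C, D, E, F}.
{A, D} is in BCNF.
{B, C, D, E, F}: {C} determines {B, C} here but is not a superkey — split on C -> B, giving {B, C} and {C, D, E, F}.
{B, C} is in BCNF.
{C, D, E, F} is in BCNF.

{A, D}; {B, C}; {C, D, E, F}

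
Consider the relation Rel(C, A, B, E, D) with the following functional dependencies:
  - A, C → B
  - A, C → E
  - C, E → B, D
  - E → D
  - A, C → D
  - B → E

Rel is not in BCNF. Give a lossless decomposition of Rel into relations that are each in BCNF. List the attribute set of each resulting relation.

{A, C, E}; {B, C}; {B, E}; {D, E}

Candidate key of the original relation: {A, C}.
In {A, B, C, D, E}, {C, E} is not a superkey ({C, E}⁺ restricted to this set is {B, C, D, E}), so split on C, E → B, D into {B, C, D, E} and {A, C, E}.
In {B, C, D, E}, {E} is not a superkey ({E}⁺ restricted to this set is {D, E}), so split on E → D into {D, E} and {B, C, E}.
{D, E}: every determinant is a superkey — BCNF.
In {B, C, E}, {B} is not a superkey ({B}⁺ restricted to this set is {B, E}), so split on B → E into {B, E} and {B, C}.
{B, E}: every determinant is a superkey — BCNF.
{B, C}: every determinant is a superkey — BCNF.
{A, C, E}: every determinant is a superkey — BCNF.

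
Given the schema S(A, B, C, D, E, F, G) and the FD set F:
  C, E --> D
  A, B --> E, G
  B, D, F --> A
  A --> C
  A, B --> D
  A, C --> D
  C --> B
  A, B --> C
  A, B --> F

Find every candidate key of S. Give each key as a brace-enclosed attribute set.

Closure of {A} is {A, B, C, D, E, F, G}, the whole schema; {A} is a candidate key.
Closure of {B, D, F} is {A, B, C, D, E, F, G}, the whole schema; {B, D, F} is a candidate key.
Closure of {C, D, F} is {A, B, C, D, E, F, G}, the whole schema; {C, D, F} is a candidate key.
Closure of {C, E, F} is {A, B, C, D, E, F, G}, the whole schema; {C, E, F} is a candidate key.
These are minimal and exhaustive — every other superkey contains one of them.

{A}, {B, D, F}, {C, D, F}, {C, E, F}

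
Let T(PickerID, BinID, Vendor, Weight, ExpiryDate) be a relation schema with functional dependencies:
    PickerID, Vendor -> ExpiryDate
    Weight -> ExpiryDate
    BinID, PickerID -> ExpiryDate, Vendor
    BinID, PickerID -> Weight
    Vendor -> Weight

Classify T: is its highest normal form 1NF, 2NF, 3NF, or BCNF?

Candidate key: {BinID, PickerID}. Prime attributes: {BinID, PickerID}.
For PickerID, Vendor -> ExpiryDate we have {PickerID, Vendor}⁺ = {ExpiryDate, PickerID, Vendor, Weight}; {PickerID, Vendor} is not a superkey, so BCNF fails.
Because {ExpiryDate} is non-prime and the left side of PickerID, Vendor -> ExpiryDate is not a superkey, the relation is not in 3NF.
No non-prime attribute depends on a proper subset of any candidate key, so 2NF holds.

2NF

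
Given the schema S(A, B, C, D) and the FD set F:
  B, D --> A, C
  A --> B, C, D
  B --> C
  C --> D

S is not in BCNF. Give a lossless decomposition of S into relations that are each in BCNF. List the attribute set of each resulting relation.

Candidate keys of the original relation: {A}, {B}.
Within {A, B, C, D}: {C}⁺ ∩ {A, B, C, D} = {C, D}, not the whole set, so C --> D violates BCNF; decompose into {C, D} and {A, B, C}.
{C, D} has no BCNF violation.
{A, B, C} has no BCNF violation.

{A, B, C}; {C, D}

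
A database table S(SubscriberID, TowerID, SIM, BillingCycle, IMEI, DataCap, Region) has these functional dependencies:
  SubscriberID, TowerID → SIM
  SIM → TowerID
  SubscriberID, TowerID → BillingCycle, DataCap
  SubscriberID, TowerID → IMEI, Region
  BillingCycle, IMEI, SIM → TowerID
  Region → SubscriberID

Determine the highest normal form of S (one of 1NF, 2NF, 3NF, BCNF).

Candidate keys: {Region, SIM}, {Region, TowerID}, {SIM, SubscriberID}, {SubscriberID, TowerID}. Prime attributes: {Region, SIM, SubscriberID, TowerID}.
For SIM → TowerID we have {SIM}⁺ = {SIM, TowerID}; {SIM} is not a superkey, so BCNF fails.
Since {TowerID} ⊆ prime attributes and every other non-superkey FD also has a prime right side, the schema is in 3NF.

3NF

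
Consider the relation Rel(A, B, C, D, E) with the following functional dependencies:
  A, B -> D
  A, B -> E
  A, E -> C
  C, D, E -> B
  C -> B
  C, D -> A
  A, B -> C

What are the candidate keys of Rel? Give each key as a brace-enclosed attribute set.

{A, B}⁺ = {A, B, C, D, E}, which is every attribute, so {A, B} is a candidate key.
{A, C}⁺ = {A, B, C, D, E}, which is every attribute, so {A, C} is a candidate key.
{A, E}⁺ = {A, B, C, D, E}, which is every attribute, so {A, E} is a candidate key.
{C, D}⁺ = {A, B, C, D, E}, which is every attribute, so {C, D} is a candidate key.
No proper subset of any of these is a key, and no other minimal superkey exists.

{A, B}, {A, C}, {A, E}, {C, D}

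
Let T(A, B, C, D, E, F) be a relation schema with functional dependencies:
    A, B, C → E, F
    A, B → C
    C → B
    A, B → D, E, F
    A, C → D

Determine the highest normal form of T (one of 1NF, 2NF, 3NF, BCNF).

3NF

Candidate keys: {A, B}, {A, C}. Prime attributes: {A, B, C}.
C → B: {C}⁺ = {B, C}, which is not all of the attributes, so the left side is not a superkey — BCNF is violated.
Its right-hand attributes {B} are all prime, as are those of every other non-superkey FD — the relation is in 3NF.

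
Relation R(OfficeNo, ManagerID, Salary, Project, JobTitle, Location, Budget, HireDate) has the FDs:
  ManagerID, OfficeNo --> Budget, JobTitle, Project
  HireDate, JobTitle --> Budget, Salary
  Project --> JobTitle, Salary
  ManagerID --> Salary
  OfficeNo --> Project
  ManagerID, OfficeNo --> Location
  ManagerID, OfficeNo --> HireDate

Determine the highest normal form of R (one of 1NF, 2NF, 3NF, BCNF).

1NF

Candidate key: {ManagerID, OfficeNo}. Prime attributes: {ManagerID, OfficeNo}.
HireDate, JobTitle --> Budget, Salary breaks BCNF: {HireDate, JobTitle}⁺ = {Budget, HireDate, JobTitle, Salary}, so {HireDate, JobTitle} is not a superkey.
HireDate, JobTitle --> Budget, Salary determines the non-prime attributes {Budget, Salary} from a non-superkey — 3NF is violated.
{ManagerID} is a proper subset of the key {ManagerID, OfficeNo}, and {ManagerID}⁺ contains the non-prime attribute {Salary} — a partial dependency, so 2NF is violated.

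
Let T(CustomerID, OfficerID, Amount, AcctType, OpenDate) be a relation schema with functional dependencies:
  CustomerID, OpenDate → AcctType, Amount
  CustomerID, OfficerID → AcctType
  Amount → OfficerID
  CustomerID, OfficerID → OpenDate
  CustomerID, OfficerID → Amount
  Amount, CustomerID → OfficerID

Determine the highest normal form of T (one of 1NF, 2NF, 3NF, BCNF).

3NF

Candidate keys: {Amount, CustomerID}, {CustomerID, OfficerID}, {CustomerID, OpenDate}. Prime attributes: {Amount, CustomerID, OfficerID, OpenDate}.
Amount → OfficerID breaks BCNF: {Amount}⁺ = {Amount, OfficerID}, so {Amount} is not a superkey.
But every attribute on its right side ({OfficerID}) is prime, and the same holds for every other non-superkey FD, so 3NF still holds.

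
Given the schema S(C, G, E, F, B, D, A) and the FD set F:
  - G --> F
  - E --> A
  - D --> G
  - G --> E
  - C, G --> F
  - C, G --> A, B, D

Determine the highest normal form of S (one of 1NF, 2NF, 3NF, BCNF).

1NF

Candidate keys: {C, D}, {C, G}. Prime attributes: {C, D, G}.
G --> F breaks BCNF: {G}⁺ = {A, E, F, G}, so {G} is not a superkey.
G --> F determines the non-prime attribute {F} from a non-superkey — 3NF is violated.
{D} is a proper subset of the key {C, D}, and {D}⁺ contains the non-prime attributes {A, E, F} — a partial dependency, so 2NF is violated.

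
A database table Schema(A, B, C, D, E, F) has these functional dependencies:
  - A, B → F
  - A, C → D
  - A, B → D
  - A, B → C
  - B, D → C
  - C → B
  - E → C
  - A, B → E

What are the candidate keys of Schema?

{A} never appears on the right of any FD, so every key must include it.
{A, B}⁺ = {A, B, C, D, E, F}, which is every attribute, so {A, B} is a candidate key.
{A, C}⁺ = {A, B, C, D, E, F}, which is every attribute, so {A, C} is a candidate key.
{A, E}⁺ = {A, B, C, D, E, F}, which is every attribute, so {A, E} is a candidate key.
Any other superkey properly contains one of these, so there are no further candidate keys.

{A, B}, {A, C}, {A, E}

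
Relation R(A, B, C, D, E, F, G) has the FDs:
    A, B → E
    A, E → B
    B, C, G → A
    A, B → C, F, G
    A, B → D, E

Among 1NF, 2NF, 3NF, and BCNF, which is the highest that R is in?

BCNF

Candidate keys: {A, B}, {A, E}, {B, C, G}. Prime attributes: {A, B, C, E, G}.
Each dependency's left side is a superkey — BCNF holds.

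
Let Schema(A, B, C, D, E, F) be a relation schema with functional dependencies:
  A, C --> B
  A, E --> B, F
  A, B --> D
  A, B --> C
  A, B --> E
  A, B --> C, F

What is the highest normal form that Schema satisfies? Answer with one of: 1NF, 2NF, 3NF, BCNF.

BCNF

Candidate keys: {A, B}, {A, C}, {A, E}. Prime attributes: {A, B, C, E}.
Each dependency's left side is a superkey — BCNF holds.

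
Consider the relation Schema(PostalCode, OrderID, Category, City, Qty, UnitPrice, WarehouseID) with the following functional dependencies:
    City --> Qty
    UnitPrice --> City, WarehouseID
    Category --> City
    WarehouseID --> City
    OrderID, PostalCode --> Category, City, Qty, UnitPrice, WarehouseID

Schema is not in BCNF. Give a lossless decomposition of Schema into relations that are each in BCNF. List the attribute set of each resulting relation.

Candidate key of the original relation: {OrderID, PostalCode}.
Within {Category, City, OrderID, PostalCode, Qty, UnitPrice, WarehouseID}: {City}⁺ ∩ {Category, City, OrderID, PostalCode, Qty, UnitPrice, WarehouseID} = {City, Qty}, not the whole set, so City --> Qty violates BCNF; decompose into {City, Qty} and {Category, City, OrderID, PostalCode, UnitPrice, WarehouseID}.
{City, Qty}: every determinant is a superkey — BCNF.
Within {Category, City, OrderID, PostalCode, UnitPrice, WarehouseID}: {UnitPrice}⁺ ∩ {Category, City, OrderID, PostalCode, UnitPrice, WarehouseID} = {City, UnitPrice, WarehouseID}, not the whole set, so UnitPrice --> City, WarehouseID violates BCNF; decompose into {City, UnitPrice, WarehouseID} and {Category, OrderID, PostalCode, UnitPrice}.
Within {City, UnitPrice, WarehouseID}: {WarehouseID}⁺ ∩ {City, UnitPrice, WarehouseID} = {City, WarehouseID}, not the whole set, so WarehouseID --> City violates BCNF; decompose into {City, WarehouseID} and {UnitPrice, WarehouseID}.
{City, WarehouseID}: every determinant is a superkey — BCNF.
{UnitPrice, WarehouseID}: every determinant is a superkey — BCNF.
{Category, OrderID, PostalCode, UnitPrice}: every determinant is a superkey — BCNF.

{Category, OrderID, PostalCode, UnitPrice}; {City, Qty}; {City, WarehouseID}; {UnitPrice, WarehouseID}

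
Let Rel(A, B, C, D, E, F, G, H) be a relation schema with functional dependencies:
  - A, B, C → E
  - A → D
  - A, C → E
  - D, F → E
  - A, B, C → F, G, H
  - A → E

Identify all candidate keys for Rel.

{A, B, C}

{A, B, C} never appear on the right of any FD, so every key must include all of them.
{A, B, C} is a candidate key since {A, B, C}⁺ = {A, B, C, D, E, F, G, H} covers every attribute.
No smaller or unrelated set reaches every attribute, so there are no other keys.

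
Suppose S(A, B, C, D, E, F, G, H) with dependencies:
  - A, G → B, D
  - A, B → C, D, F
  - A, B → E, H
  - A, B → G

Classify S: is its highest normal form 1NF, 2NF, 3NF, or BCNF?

BCNF

Candidate keys: {A, B}, {A, G}. Prime attributes: {A, B, G}.
Every FD has a superkey on the left, so the relation is in BCNF.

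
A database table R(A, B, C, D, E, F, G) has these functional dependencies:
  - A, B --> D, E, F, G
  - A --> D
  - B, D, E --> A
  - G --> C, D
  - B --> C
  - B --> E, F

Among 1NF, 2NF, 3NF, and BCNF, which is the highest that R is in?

Candidate keys: {A, B}, {B, D}, {B, G}. Prime attributes: {A, B, D, G}.
A --> D breaks BCNF: {A}⁺ = {A, D}, so {A} is not a superkey.
Because {C} is non-prime and the left side of G --> C, D is not a superkey, the relation is not in 3NF.
Since {B} ⊂ {A, B} and {B}⁺ ⊇ {C, E, F} with {C, E, F} non-prime, there is a partial dependency; 2NF fails.

1NF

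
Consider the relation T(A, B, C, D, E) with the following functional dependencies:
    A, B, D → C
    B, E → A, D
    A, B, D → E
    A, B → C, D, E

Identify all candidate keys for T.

{A, B}, {B, E}

Attributes never on any right-hand side: {B} — every candidate key must contain it.
{A, B}⁺ = {A, B, C, D, E}, which is every attribute, so {A, B} is a candidate key.
{B, E}⁺ = {A, B, C, D, E}, which is every attribute, so {B, E} is a candidate key.
These are minimal and exhaustive — every other superkey contains one of them.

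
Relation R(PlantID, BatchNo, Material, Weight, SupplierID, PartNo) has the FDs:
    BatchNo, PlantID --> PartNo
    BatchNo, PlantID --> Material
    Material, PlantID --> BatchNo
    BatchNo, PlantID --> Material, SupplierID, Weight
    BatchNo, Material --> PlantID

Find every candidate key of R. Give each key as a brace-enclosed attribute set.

Closure of {BatchNo, Material} is {BatchNo, Material, PartNo, PlantID, SupplierID, Weight}, the whole schema; {BatchNo, Material} is a candidate key.
Closure of {BatchNo, PlantID} is {BatchNo, Material, PartNo, PlantID, SupplierID, Weight}, the whole schema; {BatchNo, PlantID} is a candidate key.
Closure of {Material, PlantID} is {BatchNo, Material, PartNo, PlantID, SupplierID, Weight}, the whole schema; {Material, PlantID} is a candidate key.
No proper subset of any of these is a key, and no other minimal superkey exists.

{BatchNo, Material}, {BatchNo, PlantID}, {Material, PlantID}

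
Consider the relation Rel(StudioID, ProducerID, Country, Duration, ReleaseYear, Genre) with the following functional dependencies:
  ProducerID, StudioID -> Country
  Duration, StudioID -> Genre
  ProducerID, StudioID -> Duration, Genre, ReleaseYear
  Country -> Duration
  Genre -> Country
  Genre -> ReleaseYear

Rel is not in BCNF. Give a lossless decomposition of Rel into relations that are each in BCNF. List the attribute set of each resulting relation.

Candidate key of the original relation: {ProducerID, StudioID}.
In {Country, Duration, Genre, ProducerID, ReleaseYear, StudioID}, {Duration, StudioID} is not a superkey ({Duration, StudioID}⁺ restricted to this set is {Country, Duration, Genre, ReleaseYear, StudioID}), so split on Duration, StudioID -> Country, Genre, ReleaseYear into {Country, Duration, Genre, ReleaseYear, StudioID} and {Duration, ProducerID, StudioID}.
In {Country, Duration, Genre, ReleaseYear, StudioID}, {Country} is not a superkey ({Country}⁺ restricted to this set is {Country, Duration}), so split on Country -> Duration into {Country, Duration} and {Country, Genre, ReleaseYear, StudioID}.
{Country, Duration} has no BCNF violation.
In {Country, Genre, ReleaseYear, StudioID}, {Genre} is not a superkey ({Genre}⁺ restricted to this set is {Country, Genre, ReleaseYear}), so split on Genre -> Country, ReleaseYear into {Country, Genre, ReleaseYear} and {Genre, StudioID}.
{Country, Genre, ReleaseYear} has no BCNF violation.
{Genre, StudioID} has no BCNF violation.
{Duration, ProducerID, StudioID} has no BCNF violation.

{Country, Duration}; {Country, Genre, ReleaseYear}; {Duration, ProducerID, StudioID}; {Genre, StudioID}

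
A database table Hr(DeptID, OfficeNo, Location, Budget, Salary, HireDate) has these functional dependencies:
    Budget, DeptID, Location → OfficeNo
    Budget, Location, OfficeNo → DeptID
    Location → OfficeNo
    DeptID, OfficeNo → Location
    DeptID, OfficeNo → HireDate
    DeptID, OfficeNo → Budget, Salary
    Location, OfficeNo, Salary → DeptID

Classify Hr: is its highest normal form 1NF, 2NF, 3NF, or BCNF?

Candidate keys: {Budget, Location}, {DeptID, Location}, {DeptID, OfficeNo}, {Location, Salary}. Prime attributes: {Budget, DeptID, Location, OfficeNo, Salary}.
Location → OfficeNo: {Location}⁺ = {Location, OfficeNo}, which is not all of the attributes, so the left side is not a superkey — BCNF is violated.
Since {OfficeNo} ⊆ prime attributes and every other non-superkey FD also has a prime right side, the schema is in 3NF.

3NF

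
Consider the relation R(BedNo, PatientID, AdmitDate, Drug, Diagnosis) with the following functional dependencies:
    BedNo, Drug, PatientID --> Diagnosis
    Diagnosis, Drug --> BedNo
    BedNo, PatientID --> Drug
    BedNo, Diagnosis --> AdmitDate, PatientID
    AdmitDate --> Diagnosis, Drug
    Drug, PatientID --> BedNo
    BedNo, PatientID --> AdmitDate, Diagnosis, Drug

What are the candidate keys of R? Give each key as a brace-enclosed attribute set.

{AdmitDate}, {BedNo, Diagnosis}, {BedNo, PatientID}, {Diagnosis, Drug}, {Drug, PatientID}

Closure of {AdmitDate} is {AdmitDate, BedNo, Diagnosis, Drug, PatientID}, the whole schema; {AdmitDate} is a candidate key.
Closure of {BedNo, Diagnosis} is {AdmitDate, BedNo, Diagnosis, Drug, PatientID}, the whole schema; {BedNo, Diagnosis} is a candidate key.
Closure of {BedNo, PatientID} is {AdmitDate, BedNo, Diagnosis, Drug, PatientID}, the whole schema; {BedNo, PatientID} is a candidate key.
Closure of {Diagnosis, Drug} is {AdmitDate, BedNo, Diagnosis, Drug, PatientID}, the whole schema; {Diagnosis, Drug} is a candidate key.
Closure of {Drug, PatientID} is {AdmitDate, BedNo, Diagnosis, Drug, PatientID}, the whole schema; {Drug, PatientID} is a candidate key.
Any other superkey properly contains one of these, so there are no further candidate keys.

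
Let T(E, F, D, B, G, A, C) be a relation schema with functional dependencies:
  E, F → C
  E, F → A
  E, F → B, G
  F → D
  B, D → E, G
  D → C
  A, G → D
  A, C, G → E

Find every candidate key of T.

No FD produces {F}, so it must be in every candidate key.
{B, F}⁺ = {A, B, C, D, E, F, G}, which is every attribute, so {B, F} is a candidate key.
{E, F}⁺ = {A, B, C, D, E, F, G}, which is every attribute, so {E, F} is a candidate key.
{A, F, G}⁺ = {A, B, C, D, E, F, G}, which is every attribute, so {A, F, G} is a candidate key.
No proper subset of any of these is a key, and no other minimal superkey exists.

{A, F, G}, {B, F}, {E, F}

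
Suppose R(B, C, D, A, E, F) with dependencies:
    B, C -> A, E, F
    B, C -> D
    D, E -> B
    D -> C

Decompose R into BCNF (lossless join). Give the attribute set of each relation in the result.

{A, B, D, E, F}; {C, D}

Candidate keys of the original relation: {B, C}, {B, D}, {D, E}.
Within {A, B, C, D, E, F}: {D}⁺ ∩ {A, B, C, D, E, F} = {C, D}, not the whole set, so D -> C violates BCNF; decompose into {C, D} and {A, B, D, E, F}.
{C, D} has no BCNF violation.
{A, B, D, E, F} has no BCNF violation.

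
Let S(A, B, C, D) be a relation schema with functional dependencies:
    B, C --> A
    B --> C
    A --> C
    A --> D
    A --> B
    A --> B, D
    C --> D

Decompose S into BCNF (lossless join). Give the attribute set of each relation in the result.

{A, B, C}; {C, D}

Candidate keys of the original relation: {A}, {B}.
In {A, B, C, D}, {C} is not a superkey ({C}⁺ restricted to this set is {C, D}), so split on C --> D into {C, D} and {A, B, C}.
{C, D} is in BCNF.
{A, B, C} is in BCNF.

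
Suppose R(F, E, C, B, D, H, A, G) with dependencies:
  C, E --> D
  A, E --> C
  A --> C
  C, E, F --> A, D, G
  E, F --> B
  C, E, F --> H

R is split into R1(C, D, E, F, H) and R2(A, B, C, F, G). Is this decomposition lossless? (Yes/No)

No

Common attributes: {C, F}; their closure is {C, F}.
Neither R1 nor R2 is contained in that closure, so the decomposition is lossy.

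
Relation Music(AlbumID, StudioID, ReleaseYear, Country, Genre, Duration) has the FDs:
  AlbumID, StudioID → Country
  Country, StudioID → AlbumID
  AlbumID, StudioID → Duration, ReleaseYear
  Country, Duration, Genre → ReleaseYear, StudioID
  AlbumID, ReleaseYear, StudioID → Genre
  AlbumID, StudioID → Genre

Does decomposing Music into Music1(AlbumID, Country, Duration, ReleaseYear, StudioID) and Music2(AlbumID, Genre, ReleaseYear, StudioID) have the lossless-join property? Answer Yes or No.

Yes

Music1 ∩ Music2 = {AlbumID, ReleaseYear, StudioID}; its closure under F is {AlbumID, Country, Duration, Genre, ReleaseYear, StudioID}.
Music1 is contained in that closure, so Music1 ∩ Music2 → Music1 holds and the join is lossless.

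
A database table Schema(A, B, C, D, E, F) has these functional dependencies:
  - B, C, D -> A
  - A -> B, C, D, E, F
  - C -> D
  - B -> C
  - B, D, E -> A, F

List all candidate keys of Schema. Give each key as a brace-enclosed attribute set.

{A}, {B}

Closure of {A} is {A, B, C, D, E, F}, the whole schema; {A} is a candidate key.
Closure of {B} is {A, B, C, D, E, F}, the whole schema; {B} is a candidate key.
Any other superkey properly contains one of these, so there are no further candidate keys.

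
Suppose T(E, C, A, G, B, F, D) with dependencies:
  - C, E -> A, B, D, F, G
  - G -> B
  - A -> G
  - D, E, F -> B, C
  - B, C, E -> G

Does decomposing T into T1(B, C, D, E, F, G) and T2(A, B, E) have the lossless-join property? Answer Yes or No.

The shared attributes are {B, E} and {B, E}⁺ = {B, E}.
The closure covers neither T1 nor T2 entirely; the join is not lossless.

No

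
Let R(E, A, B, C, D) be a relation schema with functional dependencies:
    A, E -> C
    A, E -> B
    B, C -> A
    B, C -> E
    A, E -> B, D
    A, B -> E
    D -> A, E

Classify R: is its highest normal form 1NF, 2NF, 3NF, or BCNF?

BCNF

Candidate keys: {A, B}, {A, E}, {B, C}, {D}. Prime attributes: {A, B, C, D, E}.
The left-hand side of every FD is a superkey, so BCNF is satisfied.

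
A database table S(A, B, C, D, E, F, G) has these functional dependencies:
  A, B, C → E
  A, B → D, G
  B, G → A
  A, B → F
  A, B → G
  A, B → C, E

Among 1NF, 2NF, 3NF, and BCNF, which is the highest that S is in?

Candidate keys: {A, B}, {B, G}. Prime attributes: {A, B, G}.
Every FD has a superkey on the left, so the relation is in BCNF.

BCNF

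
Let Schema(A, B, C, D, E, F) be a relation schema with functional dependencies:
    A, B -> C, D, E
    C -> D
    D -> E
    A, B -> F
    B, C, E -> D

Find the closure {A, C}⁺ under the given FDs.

Start with {A, C}.
C -> D applies; add {D} → now {A, C, D}.
D -> E applies; add {E} → now {A, C, D, E}.
No further FD applies.

{A, C, D, E}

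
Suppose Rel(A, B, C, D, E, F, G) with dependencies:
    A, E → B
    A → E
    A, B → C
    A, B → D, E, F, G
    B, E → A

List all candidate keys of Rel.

{A}, {B, E}

Closure of {A} is {A, B, C, D, E, F, G}, the whole schema; {A} is a candidate key.
Closure of {B, E} is {A, B, C, D, E, F, G}, the whole schema; {B, E} is a candidate key.
No proper subset of any of these is a key, and no other minimal superkey exists.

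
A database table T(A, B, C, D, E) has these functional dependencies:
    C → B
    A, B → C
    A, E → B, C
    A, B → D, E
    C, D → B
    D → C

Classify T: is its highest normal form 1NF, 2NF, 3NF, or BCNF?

Candidate keys: {A, B}, {A, C}, {A, D}, {A, E}. Prime attributes: {A, B, C, D, E}.
C → B: {C}⁺ = {B, C}, which is not all of the attributes, so the left side is not a superkey — BCNF is violated.
Since {B} ⊆ prime attributes and every other non-superkey FD also has a prime right side, the schema is in 3NF.

3NF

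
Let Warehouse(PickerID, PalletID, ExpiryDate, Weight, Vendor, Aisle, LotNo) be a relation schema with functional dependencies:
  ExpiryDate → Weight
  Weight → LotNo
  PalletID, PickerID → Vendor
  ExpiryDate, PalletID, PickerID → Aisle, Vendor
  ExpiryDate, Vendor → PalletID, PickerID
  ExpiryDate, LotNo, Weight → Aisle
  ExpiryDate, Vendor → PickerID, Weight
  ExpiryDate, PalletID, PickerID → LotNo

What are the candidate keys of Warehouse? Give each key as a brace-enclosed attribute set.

{ExpiryDate} never appears on the right of any FD, so every key must include it.
{ExpiryDate, Vendor}⁺ = {Aisle, ExpiryDate, LotNo, PalletID, PickerID, Vendor, Weight}, which is every attribute, so {ExpiryDate, Vendor} is a candidate key.
{ExpiryDate, PalletID, PickerID}⁺ = {Aisle, ExpiryDate, LotNo, PalletID, PickerID, Vendor, Weight}, which is every attribute, so {ExpiryDate, PalletID, PickerID} is a candidate key.
No proper subset of any of these is a key, and no other minimal superkey exists.

{ExpiryDate, PalletID, PickerID}, {ExpiryDate, Vendor}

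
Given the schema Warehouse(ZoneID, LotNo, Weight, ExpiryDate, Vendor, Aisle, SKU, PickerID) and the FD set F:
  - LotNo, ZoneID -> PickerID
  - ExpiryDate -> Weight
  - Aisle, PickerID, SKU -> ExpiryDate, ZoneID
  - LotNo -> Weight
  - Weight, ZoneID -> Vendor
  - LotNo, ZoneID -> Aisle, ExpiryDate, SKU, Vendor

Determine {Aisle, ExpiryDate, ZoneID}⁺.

{Aisle, ExpiryDate, Vendor, Weight, ZoneID}

Start with {Aisle, ExpiryDate, ZoneID}.
ExpiryDate -> Weight applies; add {Weight} → now {Aisle, ExpiryDate, Weight, ZoneID}.
Weight, ZoneID -> Vendor applies; add {Vendor} → now {Aisle, ExpiryDate, Vendor, Weight, ZoneID}.
No further FD applies.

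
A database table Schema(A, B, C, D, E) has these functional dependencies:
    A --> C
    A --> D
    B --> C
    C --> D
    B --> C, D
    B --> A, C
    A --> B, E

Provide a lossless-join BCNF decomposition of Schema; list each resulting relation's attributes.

Candidate keys of the original relation: {A}, {B}.
Within {A, B, C, D, E}: {C}⁺ ∩ {A, B, C, D, E} = {C, D}, not the whole set, so C --> D violates BCNF; decompose into {C, D} and {A, B, C, E}.
{C, D} has no BCNF violation.
{A, B, C, E} has no BCNF violation.

{A, B, C, E}; {C, D}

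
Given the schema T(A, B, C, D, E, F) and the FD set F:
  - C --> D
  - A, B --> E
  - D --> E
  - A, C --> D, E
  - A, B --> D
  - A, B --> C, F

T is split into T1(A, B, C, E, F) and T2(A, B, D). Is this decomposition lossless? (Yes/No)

Common attributes: {A, B}; their closure is {A, B, C, D, E, F}.
Since T1 ⊆ {A, B, C, D, E, F}, the intersection is a superkey of T1; the decomposition is lossless.

Yes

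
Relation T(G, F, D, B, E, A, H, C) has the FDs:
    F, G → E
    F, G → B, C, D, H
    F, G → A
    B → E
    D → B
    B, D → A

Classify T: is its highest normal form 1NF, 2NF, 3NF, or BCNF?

Candidate key: {F, G}. Prime attributes: {F, G}.
B → E: {B}⁺ = {B, E}, which is not all of the attributes, so the left side is not a superkey — BCNF is violated.
B → E has non-prime {E} on the right and a non-superkey on the left, so 3NF fails.
No proper subset of a key has a non-prime attribute in its closure, so there is no partial dependency; 2NF holds.

2NF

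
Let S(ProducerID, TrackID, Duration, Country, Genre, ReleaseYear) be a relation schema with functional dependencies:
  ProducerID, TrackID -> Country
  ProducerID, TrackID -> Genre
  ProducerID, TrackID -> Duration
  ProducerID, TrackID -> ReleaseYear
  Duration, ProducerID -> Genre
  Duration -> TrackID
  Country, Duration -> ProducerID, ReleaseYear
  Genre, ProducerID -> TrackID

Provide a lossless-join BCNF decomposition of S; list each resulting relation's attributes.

Candidate keys of the original relation: {Country, Duration}, {Duration, ProducerID}, {Genre, ProducerID}, {ProducerID, TrackID}.
In {Country, Duration, Genre, ProducerID, ReleaseYear, TrackID}, {Duration} is not a superkey ({Duration}⁺ restricted to this set is {Duration, TrackID}), so split on Duration -> TrackID into {Duration, TrackID} and {Country, Duration, Genre, ProducerID, ReleaseYear}.
{Duration, TrackID} has no BCNF violation.
{Country, Duration, Genre, ProducerID, ReleaseYear} has no BCNF violation.

{Country, Duration, Genre, ProducerID, ReleaseYear}; {Duration, TrackID}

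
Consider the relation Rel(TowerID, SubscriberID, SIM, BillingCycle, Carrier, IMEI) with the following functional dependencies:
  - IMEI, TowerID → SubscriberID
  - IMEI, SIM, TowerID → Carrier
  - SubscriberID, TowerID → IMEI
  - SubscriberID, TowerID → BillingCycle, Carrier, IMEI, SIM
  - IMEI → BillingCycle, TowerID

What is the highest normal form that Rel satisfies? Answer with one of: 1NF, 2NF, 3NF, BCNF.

BCNF

Candidate keys: {IMEI}, {SubscriberID, TowerID}. Prime attributes: {IMEI, SubscriberID, TowerID}.
Every FD has a superkey on the left, so the relation is in BCNF.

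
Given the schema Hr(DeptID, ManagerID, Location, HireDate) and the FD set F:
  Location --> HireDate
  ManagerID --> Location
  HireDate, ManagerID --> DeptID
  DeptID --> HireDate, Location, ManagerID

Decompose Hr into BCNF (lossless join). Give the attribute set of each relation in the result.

Candidate keys of the original relation: {DeptID}, {ManagerID}.
In {DeptID, HireDate, Location, ManagerID}, {Location} is not a superkey ({Location}⁺ restricted to this set is {HireDate, Location}), so split on Location --> HireDate into {HireDate, Location} and {DeptID, Location, ManagerID}.
{HireDate, Location}: every determinant is a superkey — BCNF.
{DeptID, Location, ManagerID}: every determinant is a superkey — BCNF.

{DeptID, Location, ManagerID}; {HireDate, Location}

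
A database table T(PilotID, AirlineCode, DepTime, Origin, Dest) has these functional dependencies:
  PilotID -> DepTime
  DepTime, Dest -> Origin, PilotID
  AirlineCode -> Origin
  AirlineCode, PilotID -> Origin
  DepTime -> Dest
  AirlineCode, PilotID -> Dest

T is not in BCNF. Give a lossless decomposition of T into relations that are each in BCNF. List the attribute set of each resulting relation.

{AirlineCode, PilotID}; {DepTime, Dest, Origin, PilotID}

Candidate keys of the original relation: {AirlineCode, DepTime}, {AirlineCode, PilotID}.
{AirlineCode, DepTime, Dest, Origin, PilotID}: {PilotID} determines {DepTime, Dest, Origin, PilotID} here but is not a superkey — split on PilotID -> DepTime, Dest, Origin, giving {DepTime, Dest, Origin, PilotID} and {AirlineCode, PilotID}.
{DepTime, Dest, Origin, PilotID}: every determinant is a superkey — BCNF.
{AirlineCode, PilotID}: every determinant is a superkey — BCNF.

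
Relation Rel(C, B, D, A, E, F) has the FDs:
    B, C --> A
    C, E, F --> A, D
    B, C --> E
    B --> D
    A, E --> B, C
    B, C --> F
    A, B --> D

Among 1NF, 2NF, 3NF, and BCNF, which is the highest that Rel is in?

Candidate keys: {A, E}, {B, C}, {C, E, F}. Prime attributes: {A, B, C, E, F}.
B --> D: {B}⁺ = {B, D}, which is not all of the attributes, so the left side is not a superkey — BCNF is violated.
B --> D has non-prime {D} on the right and a non-superkey on the left, so 3NF fails.
Since {B} ⊂ {B, C} and {B}⁺ ⊇ {D} with {D} non-prime, there is a partial dependency; 2NF fails.

1NF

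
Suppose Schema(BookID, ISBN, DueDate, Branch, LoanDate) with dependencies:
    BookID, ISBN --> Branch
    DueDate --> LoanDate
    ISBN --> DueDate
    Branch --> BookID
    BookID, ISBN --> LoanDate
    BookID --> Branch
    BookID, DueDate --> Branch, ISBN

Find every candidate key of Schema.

{BookID, DueDate} is a candidate key since {BookID, DueDate}⁺ = {BookID, Branch, DueDate, ISBN, LoanDate} covers every attribute.
{BookID, ISBN} is a candidate key since {BookID, ISBN}⁺ = {BookID, Branch, DueDate, ISBN, LoanDate} covers every attribute.
{Branch, DueDate} is a candidate key since {Branch, DueDate}⁺ = {BookID, Branch, DueDate, ISBN, LoanDate} covers every attribute.
{Branch, ISBN} is a candidate key since {Branch, ISBN}⁺ = {BookID, Branch, DueDate, ISBN, LoanDate} covers every attribute.
Any other superkey properly contains one of these, so there are no further candidate keys.

{BookID, DueDate}, {BookID, ISBN}, {Branch, DueDate}, {Branch, ISBN}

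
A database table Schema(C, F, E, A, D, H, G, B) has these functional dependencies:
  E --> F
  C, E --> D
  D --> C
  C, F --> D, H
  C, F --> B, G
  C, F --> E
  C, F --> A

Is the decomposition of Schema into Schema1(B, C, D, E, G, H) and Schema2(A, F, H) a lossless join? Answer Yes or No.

No

Schema1 ∩ Schema2 = {H}; its closure under F is {H}.
Schema1 ⊄ {H} and Schema2 ⊄ {H}, so the split is lossy.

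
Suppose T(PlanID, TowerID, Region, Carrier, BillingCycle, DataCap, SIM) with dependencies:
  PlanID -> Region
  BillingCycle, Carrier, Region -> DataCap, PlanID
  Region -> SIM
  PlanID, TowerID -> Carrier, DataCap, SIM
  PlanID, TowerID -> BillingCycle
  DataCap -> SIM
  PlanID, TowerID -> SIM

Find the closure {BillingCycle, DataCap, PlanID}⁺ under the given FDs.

Start with {BillingCycle, DataCap, PlanID}.
PlanID -> Region applies; add {Region} → now {BillingCycle, DataCap, PlanID, Region}.
Region -> SIM applies; add {SIM} → now {BillingCycle, DataCap, PlanID, Region, SIM}.
No further FD applies.

{BillingCycle, DataCap, PlanID, Region, SIM}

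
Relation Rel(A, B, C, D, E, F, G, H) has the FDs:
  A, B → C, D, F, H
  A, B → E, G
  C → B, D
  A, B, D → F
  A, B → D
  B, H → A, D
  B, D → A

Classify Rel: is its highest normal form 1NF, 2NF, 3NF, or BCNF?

Candidate keys: {A, B}, {B, D}, {B, H}, {C}. Prime attributes: {A, B, C, D, H}.
The left-hand side of every FD is a superkey, so BCNF is satisfied.

BCNF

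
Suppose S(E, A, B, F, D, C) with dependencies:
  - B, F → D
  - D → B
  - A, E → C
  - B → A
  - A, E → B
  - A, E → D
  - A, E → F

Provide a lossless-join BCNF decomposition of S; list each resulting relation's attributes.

{A, B}; {B, C, E, F}; {B, D}; {D, F}

Candidate keys of the original relation: {A, E}, {B, E}, {D, E}.
In {A, B, C, D, E, F}, {B, F} is not a superkey ({B, F}⁺ restricted to this set is {A, B, D, F}), so split on B, F → A, D into {A, B, D, F} and {B, C, E, F}.
In {A, B, D, F}, {D} is not a superkey ({D}⁺ restricted to this set is {A, B, D}), so split on D → A, B into {A, B, D} and {D, F}.
In {A, B, D}, {B} is not a superkey ({B}⁺ restricted to this set is {A, B}), so split on B → A into {A, B} and {B, D}.
{A, B}: every determinant is a superkey — BCNF.
{B, D}: every determinant is a superkey — BCNF.
{D, F}: every determinant is a superkey — BCNF.
{B, C, E, F}: every determinant is a superkey — BCNF.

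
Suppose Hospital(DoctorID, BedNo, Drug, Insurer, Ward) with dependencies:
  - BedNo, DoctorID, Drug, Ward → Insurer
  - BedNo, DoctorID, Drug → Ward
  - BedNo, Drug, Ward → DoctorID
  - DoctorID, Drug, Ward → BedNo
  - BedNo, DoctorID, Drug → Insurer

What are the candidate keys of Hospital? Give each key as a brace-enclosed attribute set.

{BedNo, DoctorID, Drug}, {BedNo, Drug, Ward}, {DoctorID, Drug, Ward}

No FD produces {Drug}, so it must be in every candidate key.
{BedNo, DoctorID, Drug}⁺ = {BedNo, DoctorID, Drug, Insurer, Ward} — all of the relation — so {BedNo, DoctorID, Drug} is a candidate key.
{BedNo, Drug, Ward}⁺ = {BedNo, DoctorID, Drug, Insurer, Ward} — all of the relation — so {BedNo, Drug, Ward} is a candidate key.
{DoctorID, Drug, Ward}⁺ = {BedNo, DoctorID, Drug, Insurer, Ward} — all of the relation — so {DoctorID, Drug, Ward} is a candidate key.
These are minimal and exhaustive — every other superkey contains one of them.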